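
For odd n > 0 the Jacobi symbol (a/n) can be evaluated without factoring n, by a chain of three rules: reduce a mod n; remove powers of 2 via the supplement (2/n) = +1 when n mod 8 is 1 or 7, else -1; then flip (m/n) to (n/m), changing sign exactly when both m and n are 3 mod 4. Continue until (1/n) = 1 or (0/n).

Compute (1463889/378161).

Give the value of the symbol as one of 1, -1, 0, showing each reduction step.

(1463889/378161) = (329406/378161)   [reduce mod 378161]
329406 = 2^1·164703; (2/378161) = +1 since 378161 mod 8 = 1, so (329406/378161) = (+1)^1·(164703/378161); sign now +1
reciprocity: (164703/378161) = +1·(378161/164703) since 164703 mod 4 = 3, 378161 mod 4 = 1; sign now +1
(378161/164703) = (48755/164703)   [reduce mod 164703]
reciprocity: (48755/164703) = -1·(164703/48755) since 48755 mod 4 = 3, 164703 mod 4 = 3; sign now -1
(164703/48755) = (18438/48755)   [reduce mod 48755]
18438 = 2^1·9219; (2/48755) = -1 since 48755 mod 8 = 3, so (18438/48755) = (-1)^1·(9219/48755); sign now +1
reciprocity: (9219/48755) = -1·(48755/9219) since 9219 mod 4 = 3, 48755 mod 4 = 3; sign now -1
(48755/9219) = (2660/9219)   [reduce mod 9219]
2660 = 2^2·665; (2/9219) = -1 since 9219 mod 8 = 3, so (2660/9219) = (-1)^2·(665/9219); sign now -1
reciprocity: (665/9219) = +1·(9219/665) since 665 mod 4 = 1, 9219 mod 4 = 3; sign now -1
(9219/665) = (574/665)   [reduce mod 665]
574 = 2^1·287; (2/665) = +1 since 665 mod 8 = 1, so (574/665) = (+1)^1·(287/665); sign now -1
reciprocity: (287/665) = +1·(665/287) since 287 mod 4 = 3, 665 mod 4 = 1; sign now -1
(665/287) = (91/287)   [reduce mod 287]
reciprocity: (91/287) = -1·(287/91) since 91 mod 4 = 3, 287 mod 4 = 3; sign now +1
(287/91) = (14/91)   [reduce mod 91]
14 = 2^1·7; (2/91) = -1 since 91 mod 8 = 3, so (14/91) = (-1)^1·(7/91); sign now -1
reciprocity: (7/91) = -1·(91/7) since 7 mod 4 = 3, 91 mod 4 = 3; sign now +1
(91/7) = (0/7)   [reduce mod 7]
(0/7) = 0   [gcd(a, n) > 1]; final value = 0

0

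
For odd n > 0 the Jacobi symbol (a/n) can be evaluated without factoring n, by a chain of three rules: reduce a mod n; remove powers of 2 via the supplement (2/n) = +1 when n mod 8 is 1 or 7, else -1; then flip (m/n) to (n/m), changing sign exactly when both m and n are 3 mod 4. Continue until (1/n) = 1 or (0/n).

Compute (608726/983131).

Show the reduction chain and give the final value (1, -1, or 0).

1

factor out 2^1: 608726 = 2^1·304363; with 983131 mod 8 = 3, (2/983131) = -1; sign now -1; continue with (304363/983131)
flip (304363/983131) -> (983131/304363): both odd, 304363 mod 4 = 3, 983131 mod 4 = 3, so the flip contributes -1; sign now +1
(983131/304363): 983131 mod 304363 = 70042, so (983131/304363) = (70042/304363)
factor out 2^1: 70042 = 2^1·35021; with 304363 mod 8 = 3, (2/304363) = -1; sign now -1; continue with (35021/304363)
flip (35021/304363) -> (304363/35021): both odd, 35021 mod 4 = 1, 304363 mod 4 = 3, so the flip contributes +1; sign now -1
(304363/35021): 304363 mod 35021 = 24195, so (304363/35021) = (24195/35021)
flip (24195/35021) -> (35021/24195): both odd, 24195 mod 4 = 3, 35021 mod 4 = 1, so the flip contributes +1; sign now -1
(35021/24195): 35021 mod 24195 = 10826, so (35021/24195) = (10826/24195)
factor out 2^1: 10826 = 2^1·5413; with 24195 mod 8 = 3, (2/24195) = -1; sign now +1; continue with (5413/24195)
flip (5413/24195) -> (24195/5413): both odd, 5413 mod 4 = 1, 24195 mod 4 = 3, so the flip contributes +1; sign now +1
(24195/5413): 24195 mod 5413 = 2543, so (24195/5413) = (2543/5413)
flip (2543/5413) -> (5413/2543): both odd, 2543 mod 4 = 3, 5413 mod 4 = 1, so the flip contributes +1; sign now +1
(5413/2543): 5413 mod 2543 = 327, so (5413/2543) = (327/2543)
flip (327/2543) -> (2543/327): both odd, 327 mod 4 = 3, 2543 mod 4 = 3, so the flip contributes -1; sign now -1
(2543/327): 2543 mod 327 = 254, so (2543/327) = (254/327)
factor out 2^1: 254 = 2^1·127; with 327 mod 8 = 7, (2/327) = +1; sign now -1; continue with (127/327)
flip (127/327) -> (327/127): both odd, 127 mod 4 = 3, 327 mod 4 = 3, so the flip contributes -1; sign now +1
(327/127): 327 mod 127 = 73, so (327/127) = (73/127)
flip (73/127) -> (127/73): both odd, 73 mod 4 = 1, 127 mod 4 = 3, so the flip contributes +1; sign now +1
(127/73): 127 mod 73 = 54, so (127/73) = (54/73)
factor out 2^1: 54 = 2^1·27; with 73 mod 8 = 1, (2/73) = +1; sign now +1; continue with (27/73)
flip (27/73) -> (73/27): both odd, 27 mod 4 = 3, 73 mod 4 = 1, so the flip contributes +1; sign now +1
(73/27): 73 mod 27 = 19, so (73/27) = (19/27)
flip (19/27) -> (27/19): both odd, 19 mod 4 = 3, 27 mod 4 = 3, so the flip contributes -1; sign now -1
(27/19): 27 mod 19 = 8, so (27/19) = (8/19)
factor out 2^3: 8 = 2^3·1; with 19 mod 8 = 3, (2/19) = -1; sign now +1; continue with (1/19)
reached (1/19) = 1, so the symbol is +1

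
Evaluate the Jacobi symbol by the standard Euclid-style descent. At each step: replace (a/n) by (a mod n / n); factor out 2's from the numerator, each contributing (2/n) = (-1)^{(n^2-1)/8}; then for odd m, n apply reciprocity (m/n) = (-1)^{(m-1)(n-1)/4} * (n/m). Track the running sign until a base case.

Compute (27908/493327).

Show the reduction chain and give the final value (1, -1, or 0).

factor out 2^2: 27908 = 2^2·6977; with 493327 mod 8 = 7, (2/493327) = +1; sign now +1; continue with (6977/493327)
flip (6977/493327) -> (493327/6977): both odd, 6977 mod 4 = 1, 493327 mod 4 = 3, so the flip contributes +1; sign now +1
(493327/6977): 493327 mod 6977 = 4937, so (493327/6977) = (4937/6977)
flip (4937/6977) -> (6977/4937): both odd, 4937 mod 4 = 1, 6977 mod 4 = 1, so the flip contributes +1; sign now +1
(6977/4937): 6977 mod 4937 = 2040, so (6977/4937) = (2040/4937)
factor out 2^3: 2040 = 2^3·255; with 4937 mod 8 = 1, (2/4937) = +1; sign now +1; continue with (255/4937)
flip (255/4937) -> (4937/255): both odd, 255 mod 4 = 3, 4937 mod 4 = 1, so the flip contributes +1; sign now +1
(4937/255): 4937 mod 255 = 92, so (4937/255) = (92/255)
factor out 2^2: 92 = 2^2·23; with 255 mod 8 = 7, (2/255) = +1; sign now +1; continue with (23/255)
flip (23/255) -> (255/23): both odd, 23 mod 4 = 3, 255 mod 4 = 3, so the flip contributes -1; sign now -1
(255/23): 255 mod 23 = 2, so (255/23) = (2/23)
factor out 2^1: 2 = 2^1·1; with 23 mod 8 = 7, (2/23) = +1; sign now -1; continue with (1/23)
reached (1/23) = 1, so the symbol is -1

-1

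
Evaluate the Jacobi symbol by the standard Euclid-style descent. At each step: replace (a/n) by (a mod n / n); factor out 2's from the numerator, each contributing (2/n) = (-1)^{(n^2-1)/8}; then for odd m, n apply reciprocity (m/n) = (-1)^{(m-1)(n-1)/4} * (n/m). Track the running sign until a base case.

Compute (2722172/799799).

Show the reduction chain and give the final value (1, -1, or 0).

1

(2722172/799799): 2722172 mod 799799 = 322775, so (2722172/799799) = (322775/799799)
flip (322775/799799) -> (799799/322775): both odd, 322775 mod 4 = 3, 799799 mod 4 = 3, so the flip contributes -1; sign now -1
(799799/322775): 799799 mod 322775 = 154249, so (799799/322775) = (154249/322775)
flip (154249/322775) -> (322775/154249): both odd, 154249 mod 4 = 1, 322775 mod 4 = 3, so the flip contributes +1; sign now -1
(322775/154249): 322775 mod 154249 = 14277, so (322775/154249) = (14277/154249)
flip (14277/154249) -> (154249/14277): both odd, 14277 mod 4 = 1, 154249 mod 4 = 1, so the flip contributes +1; sign now -1
(154249/14277): 154249 mod 14277 = 11479, so (154249/14277) = (11479/14277)
flip (11479/14277) -> (14277/11479): both odd, 11479 mod 4 = 3, 14277 mod 4 = 1, so the flip contributes +1; sign now -1
(14277/11479): 14277 mod 11479 = 2798, so (14277/11479) = (2798/11479)
factor out 2^1: 2798 = 2^1·1399; with 11479 mod 8 = 7, (2/11479) = +1; sign now -1; continue with (1399/11479)
flip (1399/11479) -> (11479/1399): both odd, 1399 mod 4 = 3, 11479 mod 4 = 3, so the flip contributes -1; sign now +1
(11479/1399): 11479 mod 1399 = 287, so (11479/1399) = (287/1399)
flip (287/1399) -> (1399/287): both odd, 287 mod 4 = 3, 1399 mod 4 = 3, so the flip contributes -1; sign now -1
(1399/287): 1399 mod 287 = 251, so (1399/287) = (251/287)
flip (251/287) -> (287/251): both odd, 251 mod 4 = 3, 287 mod 4 = 3, so the flip contributes -1; sign now +1
(287/251): 287 mod 251 = 36, so (287/251) = (36/251)
factor out 2^2: 36 = 2^2·9; with 251 mod 8 = 3, (2/251) = -1; sign now +1; continue with (9/251)
flip (9/251) -> (251/9): both odd, 9 mod 4 = 1, 251 mod 4 = 3, so the flip contributes +1; sign now +1
(251/9): 251 mod 9 = 8, so (251/9) = (8/9)
factor out 2^3: 8 = 2^3·1; with 9 mod 8 = 1, (2/9) = +1; sign now +1; continue with (1/9)
reached (1/9) = 1, so the symbol is +1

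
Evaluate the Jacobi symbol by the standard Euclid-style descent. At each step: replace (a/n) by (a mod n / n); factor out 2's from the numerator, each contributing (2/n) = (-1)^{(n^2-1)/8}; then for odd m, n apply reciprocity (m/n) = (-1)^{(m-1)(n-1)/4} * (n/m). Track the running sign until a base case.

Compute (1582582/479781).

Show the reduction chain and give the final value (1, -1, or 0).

(1582582/479781) = (143239/479781)   [reduce mod 479781]
reciprocity: (143239/479781) = +1·(479781/143239) since 143239 mod 4 = 3, 479781 mod 4 = 1; sign now +1
(479781/143239) = (50064/143239)   [reduce mod 143239]
50064 = 2^4·3129; (2/143239) = +1 since 143239 mod 8 = 7, so (50064/143239) = (+1)^4·(3129/143239); sign now +1
reciprocity: (3129/143239) = +1·(143239/3129) since 3129 mod 4 = 1, 143239 mod 4 = 3; sign now +1
(143239/3129) = (2434/3129)   [reduce mod 3129]
2434 = 2^1·1217; (2/3129) = +1 since 3129 mod 8 = 1, so (2434/3129) = (+1)^1·(1217/3129); sign now +1
reciprocity: (1217/3129) = +1·(3129/1217) since 1217 mod 4 = 1, 3129 mod 4 = 1; sign now +1
(3129/1217) = (695/1217)   [reduce mod 1217]
reciprocity: (695/1217) = +1·(1217/695) since 695 mod 4 = 3, 1217 mod 4 = 1; sign now +1
(1217/695) = (522/695)   [reduce mod 695]
522 = 2^1·261; (2/695) = +1 since 695 mod 8 = 7, so (522/695) = (+1)^1·(261/695); sign now +1
reciprocity: (261/695) = +1·(695/261) since 261 mod 4 = 1, 695 mod 4 = 3; sign now +1
(695/261) = (173/261)   [reduce mod 261]
reciprocity: (173/261) = +1·(261/173) since 173 mod 4 = 1, 261 mod 4 = 1; sign now +1
(261/173) = (88/173)   [reduce mod 173]
88 = 2^3·11; (2/173) = -1 since 173 mod 8 = 5, so (88/173) = (-1)^3·(11/173); sign now -1
reciprocity: (11/173) = +1·(173/11) since 11 mod 4 = 3, 173 mod 4 = 1; sign now -1
(173/11) = (8/11)   [reduce mod 11]
8 = 2^3·1; (2/11) = -1 since 11 mod 8 = 3, so (8/11) = (-1)^3·(1/11); sign now +1
(1/11) = 1; final value = sign = +1

1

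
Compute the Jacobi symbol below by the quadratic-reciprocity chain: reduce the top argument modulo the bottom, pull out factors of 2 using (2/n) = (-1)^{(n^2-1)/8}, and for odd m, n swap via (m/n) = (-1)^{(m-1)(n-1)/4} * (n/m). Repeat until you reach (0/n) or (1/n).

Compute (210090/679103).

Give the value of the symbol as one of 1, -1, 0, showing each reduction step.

factor out 2^1: 210090 = 2^1·105045; with 679103 mod 8 = 7, (2/679103) = +1; sign now +1; continue with (105045/679103)
flip (105045/679103) -> (679103/105045): both odd, 105045 mod 4 = 1, 679103 mod 4 = 3, so the flip contributes +1; sign now +1
(679103/105045): 679103 mod 105045 = 48833, so (679103/105045) = (48833/105045)
flip (48833/105045) -> (105045/48833): both odd, 48833 mod 4 = 1, 105045 mod 4 = 1, so the flip contributes +1; sign now +1
(105045/48833): 105045 mod 48833 = 7379, so (105045/48833) = (7379/48833)
flip (7379/48833) -> (48833/7379): both odd, 7379 mod 4 = 3, 48833 mod 4 = 1, so the flip contributes +1; sign now +1
(48833/7379): 48833 mod 7379 = 4559, so (48833/7379) = (4559/7379)
flip (4559/7379) -> (7379/4559): both odd, 4559 mod 4 = 3, 7379 mod 4 = 3, so the flip contributes -1; sign now -1
(7379/4559): 7379 mod 4559 = 2820, so (7379/4559) = (2820/4559)
factor out 2^2: 2820 = 2^2·705; with 4559 mod 8 = 7, (2/4559) = +1; sign now -1; continue with (705/4559)
flip (705/4559) -> (4559/705): both odd, 705 mod 4 = 1, 4559 mod 4 = 3, so the flip contributes +1; sign now -1
(4559/705): 4559 mod 705 = 329, so (4559/705) = (329/705)
flip (329/705) -> (705/329): both odd, 329 mod 4 = 1, 705 mod 4 = 1, so the flip contributes +1; sign now -1
(705/329): 705 mod 329 = 47, so (705/329) = (47/329)
flip (47/329) -> (329/47): both odd, 47 mod 4 = 3, 329 mod 4 = 1, so the flip contributes +1; sign now -1
(329/47): 329 mod 47 = 0, so (329/47) = (0/47)
reached (0/47); gcd(a, n) > 1, so (0/47) = 0 and the symbol is 0

0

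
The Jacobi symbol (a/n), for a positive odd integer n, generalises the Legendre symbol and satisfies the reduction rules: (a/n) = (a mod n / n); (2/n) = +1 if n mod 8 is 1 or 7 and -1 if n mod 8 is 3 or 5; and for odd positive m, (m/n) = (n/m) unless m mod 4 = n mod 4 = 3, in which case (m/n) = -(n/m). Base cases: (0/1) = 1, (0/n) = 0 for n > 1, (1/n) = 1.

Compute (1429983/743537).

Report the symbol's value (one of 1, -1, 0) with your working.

-1

(1429983/743537) = (686446/743537)   [reduce mod 743537]
686446 = 2^1·343223; (2/743537) = +1 since 743537 mod 8 = 1, so (686446/743537) = (+1)^1·(343223/743537); sign now +1
reciprocity: (343223/743537) = +1·(743537/343223) since 343223 mod 4 = 3, 743537 mod 4 = 1; sign now +1
(743537/343223) = (57091/343223)   [reduce mod 343223]
reciprocity: (57091/343223) = -1·(343223/57091) since 57091 mod 4 = 3, 343223 mod 4 = 3; sign now -1
(343223/57091) = (677/57091)   [reduce mod 57091]
reciprocity: (677/57091) = +1·(57091/677) since 677 mod 4 = 1, 57091 mod 4 = 3; sign now -1
(57091/677) = (223/677)   [reduce mod 677]
reciprocity: (223/677) = +1·(677/223) since 223 mod 4 = 3, 677 mod 4 = 1; sign now -1
(677/223) = (8/223)   [reduce mod 223]
8 = 2^3·1; (2/223) = +1 since 223 mod 8 = 7, so (8/223) = (+1)^3·(1/223); sign now -1
(1/223) = 1; final value = sign = -1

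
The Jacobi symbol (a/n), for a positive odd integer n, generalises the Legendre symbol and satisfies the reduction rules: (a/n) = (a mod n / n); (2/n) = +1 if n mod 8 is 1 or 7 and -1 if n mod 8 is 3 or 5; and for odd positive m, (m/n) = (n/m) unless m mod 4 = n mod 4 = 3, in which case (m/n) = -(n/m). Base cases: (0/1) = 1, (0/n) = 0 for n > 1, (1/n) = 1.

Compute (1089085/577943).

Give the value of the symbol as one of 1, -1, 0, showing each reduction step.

1

(1089085/577943): 1089085 mod 577943 = 511142, so (1089085/577943) = (511142/577943)
factor out 2^1: 511142 = 2^1·255571; with 577943 mod 8 = 7, (2/577943) = +1; sign now +1; continue with (255571/577943)
flip (255571/577943) -> (577943/255571): both odd, 255571 mod 4 = 3, 577943 mod 4 = 3, so the flip contributes -1; sign now -1
(577943/255571): 577943 mod 255571 = 66801, so (577943/255571) = (66801/255571)
flip (66801/255571) -> (255571/66801): both odd, 66801 mod 4 = 1, 255571 mod 4 = 3, so the flip contributes +1; sign now -1
(255571/66801): 255571 mod 66801 = 55168, so (255571/66801) = (55168/66801)
factor out 2^7: 55168 = 2^7·431; with 66801 mod 8 = 1, (2/66801) = +1; sign now -1; continue with (431/66801)
flip (431/66801) -> (66801/431): both odd, 431 mod 4 = 3, 66801 mod 4 = 1, so the flip contributes +1; sign now -1
(66801/431): 66801 mod 431 = 427, so (66801/431) = (427/431)
flip (427/431) -> (431/427): both odd, 427 mod 4 = 3, 431 mod 4 = 3, so the flip contributes -1; sign now +1
(431/427): 431 mod 427 = 4, so (431/427) = (4/427)
factor out 2^2: 4 = 2^2·1; with 427 mod 8 = 3, (2/427) = -1; sign now +1; continue with (1/427)
reached (1/427) = 1, so the symbol is +1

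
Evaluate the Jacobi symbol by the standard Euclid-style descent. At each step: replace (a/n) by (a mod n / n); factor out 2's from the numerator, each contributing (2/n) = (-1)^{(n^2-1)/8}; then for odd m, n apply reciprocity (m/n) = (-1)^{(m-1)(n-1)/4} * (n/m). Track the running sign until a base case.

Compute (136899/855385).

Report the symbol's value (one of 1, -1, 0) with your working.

flip (136899/855385) -> (855385/136899): both odd, 136899 mod 4 = 3, 855385 mod 4 = 1, so the flip contributes +1; sign now +1
(855385/136899): 855385 mod 136899 = 33991, so (855385/136899) = (33991/136899)
flip (33991/136899) -> (136899/33991): both odd, 33991 mod 4 = 3, 136899 mod 4 = 3, so the flip contributes -1; sign now -1
(136899/33991): 136899 mod 33991 = 935, so (136899/33991) = (935/33991)
flip (935/33991) -> (33991/935): both odd, 935 mod 4 = 3, 33991 mod 4 = 3, so the flip contributes -1; sign now +1
(33991/935): 33991 mod 935 = 331, so (33991/935) = (331/935)
flip (331/935) -> (935/331): both odd, 331 mod 4 = 3, 935 mod 4 = 3, so the flip contributes -1; sign now -1
(935/331): 935 mod 331 = 273, so (935/331) = (273/331)
flip (273/331) -> (331/273): both odd, 273 mod 4 = 1, 331 mod 4 = 3, so the flip contributes +1; sign now -1
(331/273): 331 mod 273 = 58, so (331/273) = (58/273)
factor out 2^1: 58 = 2^1·29; with 273 mod 8 = 1, (2/273) = +1; sign now -1; continue with (29/273)
flip (29/273) -> (273/29): both odd, 29 mod 4 = 1, 273 mod 4 = 1, so the flip contributes +1; sign now -1
(273/29): 273 mod 29 = 12, so (273/29) = (12/29)
factor out 2^2: 12 = 2^2·3; with 29 mod 8 = 5, (2/29) = -1; sign now -1; continue with (3/29)
flip (3/29) -> (29/3): both odd, 3 mod 4 = 3, 29 mod 4 = 1, so the flip contributes +1; sign now -1
(29/3): 29 mod 3 = 2, so (29/3) = (2/3)
factor out 2^1: 2 = 2^1·1; with 3 mod 8 = 3, (2/3) = -1; sign now +1; continue with (1/3)
reached (1/3) = 1, so the symbol is +1

1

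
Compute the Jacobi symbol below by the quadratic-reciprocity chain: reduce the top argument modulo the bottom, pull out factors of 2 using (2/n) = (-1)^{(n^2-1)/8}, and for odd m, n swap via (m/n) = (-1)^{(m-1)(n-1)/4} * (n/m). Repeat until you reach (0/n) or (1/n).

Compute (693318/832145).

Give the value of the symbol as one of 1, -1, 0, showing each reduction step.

factor out 2^1: 693318 = 2^1·346659; with 832145 mod 8 = 1, (2/832145) = +1; sign now +1; continue with (346659/832145)
flip (346659/832145) -> (832145/346659): both odd, 346659 mod 4 = 3, 832145 mod 4 = 1, so the flip contributes +1; sign now +1
(832145/346659): 832145 mod 346659 = 138827, so (832145/346659) = (138827/346659)
flip (138827/346659) -> (346659/138827): both odd, 138827 mod 4 = 3, 346659 mod 4 = 3, so the flip contributes -1; sign now -1
(346659/138827): 346659 mod 138827 = 69005, so (346659/138827) = (69005/138827)
flip (69005/138827) -> (138827/69005): both odd, 69005 mod 4 = 1, 138827 mod 4 = 3, so the flip contributes +1; sign now -1
(138827/69005): 138827 mod 69005 = 817, so (138827/69005) = (817/69005)
flip (817/69005) -> (69005/817): both odd, 817 mod 4 = 1, 69005 mod 4 = 1, so the flip contributes +1; sign now -1
(69005/817): 69005 mod 817 = 377, so (69005/817) = (377/817)
flip (377/817) -> (817/377): both odd, 377 mod 4 = 1, 817 mod 4 = 1, so the flip contributes +1; sign now -1
(817/377): 817 mod 377 = 63, so (817/377) = (63/377)
flip (63/377) -> (377/63): both odd, 63 mod 4 = 3, 377 mod 4 = 1, so the flip contributes +1; sign now -1
(377/63): 377 mod 63 = 62, so (377/63) = (62/63)
factor out 2^1: 62 = 2^1·31; with 63 mod 8 = 7, (2/63) = +1; sign now -1; continue with (31/63)
flip (31/63) -> (63/31): both odd, 31 mod 4 = 3, 63 mod 4 = 3, so the flip contributes -1; sign now +1
(63/31): 63 mod 31 = 1, so (63/31) = (1/31)
reached (1/31) = 1, so the symbol is +1

1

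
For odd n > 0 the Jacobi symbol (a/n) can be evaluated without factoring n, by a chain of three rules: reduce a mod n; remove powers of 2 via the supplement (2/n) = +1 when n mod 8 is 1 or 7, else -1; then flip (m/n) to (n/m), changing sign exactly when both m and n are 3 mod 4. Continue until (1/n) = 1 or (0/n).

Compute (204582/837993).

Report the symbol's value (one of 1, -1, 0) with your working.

factor out 2^1: 204582 = 2^1·102291; with 837993 mod 8 = 1, (2/837993) = +1; sign now +1; continue with (102291/837993)
flip (102291/837993) -> (837993/102291): both odd, 102291 mod 4 = 3, 837993 mod 4 = 1, so the flip contributes +1; sign now +1
(837993/102291): 837993 mod 102291 = 19665, so (837993/102291) = (19665/102291)
flip (19665/102291) -> (102291/19665): both odd, 19665 mod 4 = 1, 102291 mod 4 = 3, so the flip contributes +1; sign now +1
(102291/19665): 102291 mod 19665 = 3966, so (102291/19665) = (3966/19665)
factor out 2^1: 3966 = 2^1·1983; with 19665 mod 8 = 1, (2/19665) = +1; sign now +1; continue with (1983/19665)
flip (1983/19665) -> (19665/1983): both odd, 1983 mod 4 = 3, 19665 mod 4 = 1, so the flip contributes +1; sign now +1
(19665/1983): 19665 mod 1983 = 1818, so (19665/1983) = (1818/1983)
factor out 2^1: 1818 = 2^1·909; with 1983 mod 8 = 7, (2/1983) = +1; sign now +1; continue with (909/1983)
flip (909/1983) -> (1983/909): both odd, 909 mod 4 = 1, 1983 mod 4 = 3, so the flip contributes +1; sign now +1
(1983/909): 1983 mod 909 = 165, so (1983/909) = (165/909)
flip (165/909) -> (909/165): both odd, 165 mod 4 = 1, 909 mod 4 = 1, so the flip contributes +1; sign now +1
(909/165): 909 mod 165 = 84, so (909/165) = (84/165)
factor out 2^2: 84 = 2^2·21; with 165 mod 8 = 5, (2/165) = -1; sign now +1; continue with (21/165)
flip (21/165) -> (165/21): both odd, 21 mod 4 = 1, 165 mod 4 = 1, so the flip contributes +1; sign now +1
(165/21): 165 mod 21 = 18, so (165/21) = (18/21)
factor out 2^1: 18 = 2^1·9; with 21 mod 8 = 5, (2/21) = -1; sign now -1; continue with (9/21)
flip (9/21) -> (21/9): both odd, 9 mod 4 = 1, 21 mod 4 = 1, so the flip contributes +1; sign now -1
(21/9): 21 mod 9 = 3, so (21/9) = (3/9)
flip (3/9) -> (9/3): both odd, 3 mod 4 = 3, 9 mod 4 = 1, so the flip contributes +1; sign now -1
(9/3): 9 mod 3 = 0, so (9/3) = (0/3)
reached (0/3); gcd(a, n) > 1, so (0/3) = 0 and the symbol is 0

0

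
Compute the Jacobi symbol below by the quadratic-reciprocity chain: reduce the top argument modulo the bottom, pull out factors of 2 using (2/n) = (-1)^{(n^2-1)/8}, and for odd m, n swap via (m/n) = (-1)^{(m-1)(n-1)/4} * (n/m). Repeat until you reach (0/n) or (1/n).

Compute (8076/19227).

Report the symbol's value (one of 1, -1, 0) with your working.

0

8076 = 2^2·2019; (2/19227) = -1 since 19227 mod 8 = 3, so (8076/19227) = (-1)^2·(2019/19227); sign now +1
reciprocity: (2019/19227) = -1·(19227/2019) since 2019 mod 4 = 3, 19227 mod 4 = 3; sign now -1
(19227/2019) = (1056/2019)   [reduce mod 2019]
1056 = 2^5·33; (2/2019) = -1 since 2019 mod 8 = 3, so (1056/2019) = (-1)^5·(33/2019); sign now +1
reciprocity: (33/2019) = +1·(2019/33) since 33 mod 4 = 1, 2019 mod 4 = 3; sign now +1
(2019/33) = (6/33)   [reduce mod 33]
6 = 2^1·3; (2/33) = +1 since 33 mod 8 = 1, so (6/33) = (+1)^1·(3/33); sign now +1
reciprocity: (3/33) = +1·(33/3) since 3 mod 4 = 3, 33 mod 4 = 1; sign now +1
(33/3) = (0/3)   [reduce mod 3]
(0/3) = 0   [gcd(a, n) > 1]; final value = 0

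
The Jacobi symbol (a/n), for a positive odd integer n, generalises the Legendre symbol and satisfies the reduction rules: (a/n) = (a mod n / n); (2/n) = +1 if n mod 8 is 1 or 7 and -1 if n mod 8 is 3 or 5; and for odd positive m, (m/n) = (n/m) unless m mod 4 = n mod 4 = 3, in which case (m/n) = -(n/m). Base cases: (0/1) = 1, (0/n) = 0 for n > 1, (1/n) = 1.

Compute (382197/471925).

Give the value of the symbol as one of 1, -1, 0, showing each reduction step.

1

flip (382197/471925) -> (471925/382197): both odd, 382197 mod 4 = 1, 471925 mod 4 = 1, so the flip contributes +1; sign now +1
(471925/382197): 471925 mod 382197 = 89728, so (471925/382197) = (89728/382197)
factor out 2^7: 89728 = 2^7·701; with 382197 mod 8 = 5, (2/382197) = -1; sign now -1; continue with (701/382197)
flip (701/382197) -> (382197/701): both odd, 701 mod 4 = 1, 382197 mod 4 = 1, so the flip contributes +1; sign now -1
(382197/701): 382197 mod 701 = 152, so (382197/701) = (152/701)
factor out 2^3: 152 = 2^3·19; with 701 mod 8 = 5, (2/701) = -1; sign now +1; continue with (19/701)
flip (19/701) -> (701/19): both odd, 19 mod 4 = 3, 701 mod 4 = 1, so the flip contributes +1; sign now +1
(701/19): 701 mod 19 = 17, so (701/19) = (17/19)
flip (17/19) -> (19/17): both odd, 17 mod 4 = 1, 19 mod 4 = 3, so the flip contributes +1; sign now +1
(19/17): 19 mod 17 = 2, so (19/17) = (2/17)
factor out 2^1: 2 = 2^1·1; with 17 mod 8 = 1, (2/17) = +1; sign now +1; continue with (1/17)
reached (1/17) = 1, so the symbol is +1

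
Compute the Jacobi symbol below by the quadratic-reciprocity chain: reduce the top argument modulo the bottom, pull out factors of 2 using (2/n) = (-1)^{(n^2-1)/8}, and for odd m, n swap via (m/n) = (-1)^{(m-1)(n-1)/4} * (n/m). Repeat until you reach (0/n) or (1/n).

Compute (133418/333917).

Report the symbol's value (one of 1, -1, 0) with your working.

-1

133418 = 2^1·66709; (2/333917) = -1 since 333917 mod 8 = 5, so (133418/333917) = (-1)^1·(66709/333917); sign now -1
reciprocity: (66709/333917) = +1·(333917/66709) since 66709 mod 4 = 1, 333917 mod 4 = 1; sign now -1
(333917/66709) = (372/66709)   [reduce mod 66709]
372 = 2^2·93; (2/66709) = -1 since 66709 mod 8 = 5, so (372/66709) = (-1)^2·(93/66709); sign now -1
reciprocity: (93/66709) = +1·(66709/93) since 93 mod 4 = 1, 66709 mod 4 = 1; sign now -1
(66709/93) = (28/93)   [reduce mod 93]
28 = 2^2·7; (2/93) = -1 since 93 mod 8 = 5, so (28/93) = (-1)^2·(7/93); sign now -1
reciprocity: (7/93) = +1·(93/7) since 7 mod 4 = 3, 93 mod 4 = 1; sign now -1
(93/7) = (2/7)   [reduce mod 7]
2 = 2^1·1; (2/7) = +1 since 7 mod 8 = 7, so (2/7) = (+1)^1·(1/7); sign now -1
(1/7) = 1; final value = sign = -1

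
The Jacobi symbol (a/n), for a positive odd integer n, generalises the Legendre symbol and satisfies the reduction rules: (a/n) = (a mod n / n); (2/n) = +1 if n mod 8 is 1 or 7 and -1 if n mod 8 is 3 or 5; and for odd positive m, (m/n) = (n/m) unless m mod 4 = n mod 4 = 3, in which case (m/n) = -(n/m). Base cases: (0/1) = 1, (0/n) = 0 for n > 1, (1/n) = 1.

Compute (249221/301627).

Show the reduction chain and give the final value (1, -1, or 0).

reciprocity: (249221/301627) = +1·(301627/249221) since 249221 mod 4 = 1, 301627 mod 4 = 3; sign now +1
(301627/249221) = (52406/249221)   [reduce mod 249221]
52406 = 2^1·26203; (2/249221) = -1 since 249221 mod 8 = 5, so (52406/249221) = (-1)^1·(26203/249221); sign now -1
reciprocity: (26203/249221) = +1·(249221/26203) since 26203 mod 4 = 3, 249221 mod 4 = 1; sign now -1
(249221/26203) = (13394/26203)   [reduce mod 26203]
13394 = 2^1·6697; (2/26203) = -1 since 26203 mod 8 = 3, so (13394/26203) = (-1)^1·(6697/26203); sign now +1
reciprocity: (6697/26203) = +1·(26203/6697) since 6697 mod 4 = 1, 26203 mod 4 = 3; sign now +1
(26203/6697) = (6112/6697)   [reduce mod 6697]
6112 = 2^5·191; (2/6697) = +1 since 6697 mod 8 = 1, so (6112/6697) = (+1)^5·(191/6697); sign now +1
reciprocity: (191/6697) = +1·(6697/191) since 191 mod 4 = 3, 6697 mod 4 = 1; sign now +1
(6697/191) = (12/191)   [reduce mod 191]
12 = 2^2·3; (2/191) = +1 since 191 mod 8 = 7, so (12/191) = (+1)^2·(3/191); sign now +1
reciprocity: (3/191) = -1·(191/3) since 3 mod 4 = 3, 191 mod 4 = 3; sign now -1
(191/3) = (2/3)   [reduce mod 3]
2 = 2^1·1; (2/3) = -1 since 3 mod 8 = 3, so (2/3) = (-1)^1·(1/3); sign now +1
(1/3) = 1; final value = sign = +1

1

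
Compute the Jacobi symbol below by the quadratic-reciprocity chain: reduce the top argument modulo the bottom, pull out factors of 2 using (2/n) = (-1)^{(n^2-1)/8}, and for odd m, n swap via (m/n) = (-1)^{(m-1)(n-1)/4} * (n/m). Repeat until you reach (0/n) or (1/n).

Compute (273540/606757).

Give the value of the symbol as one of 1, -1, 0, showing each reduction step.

-1

factor out 2^2: 273540 = 2^2·68385; with 606757 mod 8 = 5, (2/606757) = -1; sign now +1; continue with (68385/606757)
flip (68385/606757) -> (606757/68385): both odd, 68385 mod 4 = 1, 606757 mod 4 = 1, so the flip contributes +1; sign now +1
(606757/68385): 606757 mod 68385 = 59677, so (606757/68385) = (59677/68385)
flip (59677/68385) -> (68385/59677): both odd, 59677 mod 4 = 1, 68385 mod 4 = 1, so the flip contributes +1; sign now +1
(68385/59677): 68385 mod 59677 = 8708, so (68385/59677) = (8708/59677)
factor out 2^2: 8708 = 2^2·2177; with 59677 mod 8 = 5, (2/59677) = -1; sign now +1; continue with (2177/59677)
flip (2177/59677) -> (59677/2177): both odd, 2177 mod 4 = 1, 59677 mod 4 = 1, so the flip contributes +1; sign now +1
(59677/2177): 59677 mod 2177 = 898, so (59677/2177) = (898/2177)
factor out 2^1: 898 = 2^1·449; with 2177 mod 8 = 1, (2/2177) = +1; sign now +1; continue with (449/2177)
flip (449/2177) -> (2177/449): both odd, 449 mod 4 = 1, 2177 mod 4 = 1, so the flip contributes +1; sign now +1
(2177/449): 2177 mod 449 = 381, so (2177/449) = (381/449)
flip (381/449) -> (449/381): both odd, 381 mod 4 = 1, 449 mod 4 = 1, so the flip contributes +1; sign now +1
(449/381): 449 mod 381 = 68, so (449/381) = (68/381)
factor out 2^2: 68 = 2^2·17; with 381 mod 8 = 5, (2/381) = -1; sign now +1; continue with (17/381)
flip (17/381) -> (381/17): both odd, 17 mod 4 = 1, 381 mod 4 = 1, so the flip contributes +1; sign now +1
(381/17): 381 mod 17 = 7, so (381/17) = (7/17)
flip (7/17) -> (17/7): both odd, 7 mod 4 = 3, 17 mod 4 = 1, so the flip contributes +1; sign now +1
(17/7): 17 mod 7 = 3, so (17/7) = (3/7)
flip (3/7) -> (7/3): both odd, 3 mod 4 = 3, 7 mod 4 = 3, so the flip contributes -1; sign now -1
(7/3): 7 mod 3 = 1, so (7/3) = (1/3)
reached (1/3) = 1, so the symbol is -1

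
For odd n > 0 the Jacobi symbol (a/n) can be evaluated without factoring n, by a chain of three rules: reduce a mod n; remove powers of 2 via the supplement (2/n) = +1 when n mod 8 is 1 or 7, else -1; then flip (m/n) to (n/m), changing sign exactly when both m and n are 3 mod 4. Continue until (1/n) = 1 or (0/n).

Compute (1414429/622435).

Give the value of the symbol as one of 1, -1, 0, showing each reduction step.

1

(1414429/622435): 1414429 mod 622435 = 169559, so (1414429/622435) = (169559/622435)
flip (169559/622435) -> (622435/169559): both odd, 169559 mod 4 = 3, 622435 mod 4 = 3, so the flip contributes -1; sign now -1
(622435/169559): 622435 mod 169559 = 113758, so (622435/169559) = (113758/169559)
factor out 2^1: 113758 = 2^1·56879; with 169559 mod 8 = 7, (2/169559) = +1; sign now -1; continue with (56879/169559)
flip (56879/169559) -> (169559/56879): both odd, 56879 mod 4 = 3, 169559 mod 4 = 3, so the flip contributes -1; sign now +1
(169559/56879): 169559 mod 56879 = 55801, so (169559/56879) = (55801/56879)
flip (55801/56879) -> (56879/55801): both odd, 55801 mod 4 = 1, 56879 mod 4 = 3, so the flip contributes +1; sign now +1
(56879/55801): 56879 mod 55801 = 1078, so (56879/55801) = (1078/55801)
factor out 2^1: 1078 = 2^1·539; with 55801 mod 8 = 1, (2/55801) = +1; sign now +1; continue with (539/55801)
flip (539/55801) -> (55801/539): both odd, 539 mod 4 = 3, 55801 mod 4 = 1, so the flip contributes +1; sign now +1
(55801/539): 55801 mod 539 = 284, so (55801/539) = (284/539)
factor out 2^2: 284 = 2^2·71; with 539 mod 8 = 3, (2/539) = -1; sign now +1; continue with (71/539)
flip (71/539) -> (539/71): both odd, 71 mod 4 = 3, 539 mod 4 = 3, so the flip contributes -1; sign now -1
(539/71): 539 mod 71 = 42, so (539/71) = (42/71)
factor out 2^1: 42 = 2^1·21; with 71 mod 8 = 7, (2/71) = +1; sign now -1; continue with (21/71)
flip (21/71) -> (71/21): both odd, 21 mod 4 = 1, 71 mod 4 = 3, so the flip contributes +1; sign now -1
(71/21): 71 mod 21 = 8, so (71/21) = (8/21)
factor out 2^3: 8 = 2^3·1; with 21 mod 8 = 5, (2/21) = -1; sign now +1; continue with (1/21)
reached (1/21) = 1, so the symbol is +1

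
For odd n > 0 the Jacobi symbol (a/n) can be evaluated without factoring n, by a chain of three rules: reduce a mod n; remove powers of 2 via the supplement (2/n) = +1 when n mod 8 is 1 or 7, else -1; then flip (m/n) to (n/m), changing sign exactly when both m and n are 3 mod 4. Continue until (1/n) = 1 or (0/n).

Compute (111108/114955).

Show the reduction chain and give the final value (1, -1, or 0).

-1

111108 = 2^2·27777; (2/114955) = -1 since 114955 mod 8 = 3, so (111108/114955) = (-1)^2·(27777/114955); sign now +1
reciprocity: (27777/114955) = +1·(114955/27777) since 27777 mod 4 = 1, 114955 mod 4 = 3; sign now +1
(114955/27777) = (3847/27777)   [reduce mod 27777]
reciprocity: (3847/27777) = +1·(27777/3847) since 3847 mod 4 = 3, 27777 mod 4 = 1; sign now +1
(27777/3847) = (848/3847)   [reduce mod 3847]
848 = 2^4·53; (2/3847) = +1 since 3847 mod 8 = 7, so (848/3847) = (+1)^4·(53/3847); sign now +1
reciprocity: (53/3847) = +1·(3847/53) since 53 mod 4 = 1, 3847 mod 4 = 3; sign now +1
(3847/53) = (31/53)   [reduce mod 53]
reciprocity: (31/53) = +1·(53/31) since 31 mod 4 = 3, 53 mod 4 = 1; sign now +1
(53/31) = (22/31)   [reduce mod 31]
22 = 2^1·11; (2/31) = +1 since 31 mod 8 = 7, so (22/31) = (+1)^1·(11/31); sign now +1
reciprocity: (11/31) = -1·(31/11) since 11 mod 4 = 3, 31 mod 4 = 3; sign now -1
(31/11) = (9/11)   [reduce mod 11]
reciprocity: (9/11) = +1·(11/9) since 9 mod 4 = 1, 11 mod 4 = 3; sign now -1
(11/9) = (2/9)   [reduce mod 9]
2 = 2^1·1; (2/9) = +1 since 9 mod 8 = 1, so (2/9) = (+1)^1·(1/9); sign now -1
(1/9) = 1; final value = sign = -1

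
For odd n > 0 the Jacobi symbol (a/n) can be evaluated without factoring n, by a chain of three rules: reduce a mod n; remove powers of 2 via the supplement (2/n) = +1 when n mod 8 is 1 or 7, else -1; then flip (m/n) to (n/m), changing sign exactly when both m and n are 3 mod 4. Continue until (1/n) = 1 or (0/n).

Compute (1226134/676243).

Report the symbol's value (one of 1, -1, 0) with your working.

(1226134/676243) = (549891/676243)   [reduce mod 676243]
reciprocity: (549891/676243) = -1·(676243/549891) since 549891 mod 4 = 3, 676243 mod 4 = 3; sign now -1
(676243/549891) = (126352/549891)   [reduce mod 549891]
126352 = 2^4·7897; (2/549891) = -1 since 549891 mod 8 = 3, so (126352/549891) = (-1)^4·(7897/549891); sign now -1
reciprocity: (7897/549891) = +1·(549891/7897) since 7897 mod 4 = 1, 549891 mod 4 = 3; sign now -1
(549891/7897) = (4998/7897)   [reduce mod 7897]
4998 = 2^1·2499; (2/7897) = +1 since 7897 mod 8 = 1, so (4998/7897) = (+1)^1·(2499/7897); sign now -1
reciprocity: (2499/7897) = +1·(7897/2499) since 2499 mod 4 = 3, 7897 mod 4 = 1; sign now -1
(7897/2499) = (400/2499)   [reduce mod 2499]
400 = 2^4·25; (2/2499) = -1 since 2499 mod 8 = 3, so (400/2499) = (-1)^4·(25/2499); sign now -1
reciprocity: (25/2499) = +1·(2499/25) since 25 mod 4 = 1, 2499 mod 4 = 3; sign now -1
(2499/25) = (24/25)   [reduce mod 25]
24 = 2^3·3; (2/25) = +1 since 25 mod 8 = 1, so (24/25) = (+1)^3·(3/25); sign now -1
reciprocity: (3/25) = +1·(25/3) since 3 mod 4 = 3, 25 mod 4 = 1; sign now -1
(25/3) = (1/3)   [reduce mod 3]
(1/3) = 1; final value = sign = -1

-1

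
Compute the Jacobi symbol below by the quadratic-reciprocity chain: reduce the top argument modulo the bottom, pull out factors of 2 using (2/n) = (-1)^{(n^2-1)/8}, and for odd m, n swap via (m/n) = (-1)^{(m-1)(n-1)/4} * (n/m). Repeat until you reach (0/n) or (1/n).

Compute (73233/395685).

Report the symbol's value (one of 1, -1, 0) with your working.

reciprocity: (73233/395685) = +1·(395685/73233) since 73233 mod 4 = 1, 395685 mod 4 = 1; sign now +1
(395685/73233) = (29520/73233)   [reduce mod 73233]
29520 = 2^4·1845; (2/73233) = +1 since 73233 mod 8 = 1, so (29520/73233) = (+1)^4·(1845/73233); sign now +1
reciprocity: (1845/73233) = +1·(73233/1845) since 1845 mod 4 = 1, 73233 mod 4 = 1; sign now +1
(73233/1845) = (1278/1845)   [reduce mod 1845]
1278 = 2^1·639; (2/1845) = -1 since 1845 mod 8 = 5, so (1278/1845) = (-1)^1·(639/1845); sign now -1
reciprocity: (639/1845) = +1·(1845/639) since 639 mod 4 = 3, 1845 mod 4 = 1; sign now -1
(1845/639) = (567/639)   [reduce mod 639]
reciprocity: (567/639) = -1·(639/567) since 567 mod 4 = 3, 639 mod 4 = 3; sign now +1
(639/567) = (72/567)   [reduce mod 567]
72 = 2^3·9; (2/567) = +1 since 567 mod 8 = 7, so (72/567) = (+1)^3·(9/567); sign now +1
reciprocity: (9/567) = +1·(567/9) since 9 mod 4 = 1, 567 mod 4 = 3; sign now +1
(567/9) = (0/9)   [reduce mod 9]
(0/9) = 0   [gcd(a, n) > 1]; final value = 0

0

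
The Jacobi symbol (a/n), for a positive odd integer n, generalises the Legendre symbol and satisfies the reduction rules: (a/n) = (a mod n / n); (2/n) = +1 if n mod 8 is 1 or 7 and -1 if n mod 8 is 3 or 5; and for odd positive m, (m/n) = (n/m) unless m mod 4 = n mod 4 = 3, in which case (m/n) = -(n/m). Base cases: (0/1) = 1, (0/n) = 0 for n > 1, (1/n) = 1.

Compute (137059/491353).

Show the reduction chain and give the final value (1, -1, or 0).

reciprocity: (137059/491353) = +1·(491353/137059) since 137059 mod 4 = 3, 491353 mod 4 = 1; sign now +1
(491353/137059) = (80176/137059)   [reduce mod 137059]
80176 = 2^4·5011; (2/137059) = -1 since 137059 mod 8 = 3, so (80176/137059) = (-1)^4·(5011/137059); sign now +1
reciprocity: (5011/137059) = -1·(137059/5011) since 5011 mod 4 = 3, 137059 mod 4 = 3; sign now -1
(137059/5011) = (1762/5011)   [reduce mod 5011]
1762 = 2^1·881; (2/5011) = -1 since 5011 mod 8 = 3, so (1762/5011) = (-1)^1·(881/5011); sign now +1
reciprocity: (881/5011) = +1·(5011/881) since 881 mod 4 = 1, 5011 mod 4 = 3; sign now +1
(5011/881) = (606/881)   [reduce mod 881]
606 = 2^1·303; (2/881) = +1 since 881 mod 8 = 1, so (606/881) = (+1)^1·(303/881); sign now +1
reciprocity: (303/881) = +1·(881/303) since 303 mod 4 = 3, 881 mod 4 = 1; sign now +1
(881/303) = (275/303)   [reduce mod 303]
reciprocity: (275/303) = -1·(303/275) since 275 mod 4 = 3, 303 mod 4 = 3; sign now -1
(303/275) = (28/275)   [reduce mod 275]
28 = 2^2·7; (2/275) = -1 since 275 mod 8 = 3, so (28/275) = (-1)^2·(7/275); sign now -1
reciprocity: (7/275) = -1·(275/7) since 7 mod 4 = 3, 275 mod 4 = 3; sign now +1
(275/7) = (2/7)   [reduce mod 7]
2 = 2^1·1; (2/7) = +1 since 7 mod 8 = 7, so (2/7) = (+1)^1·(1/7); sign now +1
(1/7) = 1; final value = sign = +1

1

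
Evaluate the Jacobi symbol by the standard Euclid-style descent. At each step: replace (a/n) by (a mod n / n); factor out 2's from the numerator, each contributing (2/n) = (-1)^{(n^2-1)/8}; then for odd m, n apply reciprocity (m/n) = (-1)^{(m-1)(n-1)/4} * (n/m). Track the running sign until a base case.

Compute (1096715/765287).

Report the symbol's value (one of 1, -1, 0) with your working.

(1096715/765287) = (331428/765287)   [reduce mod 765287]
331428 = 2^2·82857; (2/765287) = +1 since 765287 mod 8 = 7, so (331428/765287) = (+1)^2·(82857/765287); sign now +1
reciprocity: (82857/765287) = +1·(765287/82857) since 82857 mod 4 = 1, 765287 mod 4 = 3; sign now +1
(765287/82857) = (19574/82857)   [reduce mod 82857]
19574 = 2^1·9787; (2/82857) = +1 since 82857 mod 8 = 1, so (19574/82857) = (+1)^1·(9787/82857); sign now +1
reciprocity: (9787/82857) = +1·(82857/9787) since 9787 mod 4 = 3, 82857 mod 4 = 1; sign now +1
(82857/9787) = (4561/9787)   [reduce mod 9787]
reciprocity: (4561/9787) = +1·(9787/4561) since 4561 mod 4 = 1, 9787 mod 4 = 3; sign now +1
(9787/4561) = (665/4561)   [reduce mod 4561]
reciprocity: (665/4561) = +1·(4561/665) since 665 mod 4 = 1, 4561 mod 4 = 1; sign now +1
(4561/665) = (571/665)   [reduce mod 665]
reciprocity: (571/665) = +1·(665/571) since 571 mod 4 = 3, 665 mod 4 = 1; sign now +1
(665/571) = (94/571)   [reduce mod 571]
94 = 2^1·47; (2/571) = -1 since 571 mod 8 = 3, so (94/571) = (-1)^1·(47/571); sign now -1
reciprocity: (47/571) = -1·(571/47) since 47 mod 4 = 3, 571 mod 4 = 3; sign now +1
(571/47) = (7/47)   [reduce mod 47]
reciprocity: (7/47) = -1·(47/7) since 7 mod 4 = 3, 47 mod 4 = 3; sign now -1
(47/7) = (5/7)   [reduce mod 7]
reciprocity: (5/7) = +1·(7/5) since 5 mod 4 = 1, 7 mod 4 = 3; sign now -1
(7/5) = (2/5)   [reduce mod 5]
2 = 2^1·1; (2/5) = -1 since 5 mod 8 = 5, so (2/5) = (-1)^1·(1/5); sign now +1
(1/5) = 1; final value = sign = +1

1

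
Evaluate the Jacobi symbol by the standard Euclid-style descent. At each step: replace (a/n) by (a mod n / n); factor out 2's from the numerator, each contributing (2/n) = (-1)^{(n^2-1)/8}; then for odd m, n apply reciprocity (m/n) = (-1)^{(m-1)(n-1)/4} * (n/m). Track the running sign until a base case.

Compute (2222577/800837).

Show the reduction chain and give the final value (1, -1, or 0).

-1

(2222577/800837) = (620903/800837)   [reduce mod 800837]
reciprocity: (620903/800837) = +1·(800837/620903) since 620903 mod 4 = 3, 800837 mod 4 = 1; sign now +1
(800837/620903) = (179934/620903)   [reduce mod 620903]
179934 = 2^1·89967; (2/620903) = +1 since 620903 mod 8 = 7, so (179934/620903) = (+1)^1·(89967/620903); sign now +1
reciprocity: (89967/620903) = -1·(620903/89967) since 89967 mod 4 = 3, 620903 mod 4 = 3; sign now -1
(620903/89967) = (81101/89967)   [reduce mod 89967]
reciprocity: (81101/89967) = +1·(89967/81101) since 81101 mod 4 = 1, 89967 mod 4 = 3; sign now -1
(89967/81101) = (8866/81101)   [reduce mod 81101]
8866 = 2^1·4433; (2/81101) = -1 since 81101 mod 8 = 5, so (8866/81101) = (-1)^1·(4433/81101); sign now +1
reciprocity: (4433/81101) = +1·(81101/4433) since 4433 mod 4 = 1, 81101 mod 4 = 1; sign now +1
(81101/4433) = (1307/4433)   [reduce mod 4433]
reciprocity: (1307/4433) = +1·(4433/1307) since 1307 mod 4 = 3, 4433 mod 4 = 1; sign now +1
(4433/1307) = (512/1307)   [reduce mod 1307]
512 = 2^9·1; (2/1307) = -1 since 1307 mod 8 = 3, so (512/1307) = (-1)^9·(1/1307); sign now -1
(1/1307) = 1; final value = sign = -1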